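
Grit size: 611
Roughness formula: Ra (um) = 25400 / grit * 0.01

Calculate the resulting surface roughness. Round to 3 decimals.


Ra = 25400 / 611 * 0.01
= 0.416 um

0.416


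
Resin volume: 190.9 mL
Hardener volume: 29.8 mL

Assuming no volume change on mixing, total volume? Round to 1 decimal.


V_total = 190.9 + 29.8 = 220.7 mL

220.7


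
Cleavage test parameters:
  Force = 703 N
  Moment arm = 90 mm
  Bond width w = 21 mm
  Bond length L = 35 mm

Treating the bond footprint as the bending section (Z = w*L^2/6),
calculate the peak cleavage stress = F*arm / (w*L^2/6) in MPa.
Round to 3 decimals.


M = 703 * 90 = 63270 N*mm
Z = 21 * 35^2 / 6 = 25725 / 6 mm^3
sigma = M / Z = 6 * 63270 / 25725 = 379620 / 25725
= 14.757 MPa

14.757


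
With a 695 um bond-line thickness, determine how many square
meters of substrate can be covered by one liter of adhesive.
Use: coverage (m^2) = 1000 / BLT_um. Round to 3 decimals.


Coverage = 1000 / 695 = 1.439 m^2

1.439


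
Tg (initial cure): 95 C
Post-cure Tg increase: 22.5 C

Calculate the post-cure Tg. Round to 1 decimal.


Post-cure Tg = 95 + 22.5 = 117.5 C

117.5


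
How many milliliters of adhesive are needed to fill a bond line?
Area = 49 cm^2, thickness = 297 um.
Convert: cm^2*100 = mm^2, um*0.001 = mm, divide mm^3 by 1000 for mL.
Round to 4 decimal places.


= (49 * 100) * (297 * 0.001) / 1000
= 1.4553 mL

1.4553


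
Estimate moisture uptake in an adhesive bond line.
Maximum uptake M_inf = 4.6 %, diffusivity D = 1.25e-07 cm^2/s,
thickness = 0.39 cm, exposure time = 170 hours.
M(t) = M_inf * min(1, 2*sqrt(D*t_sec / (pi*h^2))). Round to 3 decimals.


Convert time: 170 h = 612000 s
ratio = min(1, 2*sqrt(1.25e-07*612000/(pi*0.39^2)))
= 0.800242
M(t) = 4.6 * 0.800242 = 3.681%

3.681


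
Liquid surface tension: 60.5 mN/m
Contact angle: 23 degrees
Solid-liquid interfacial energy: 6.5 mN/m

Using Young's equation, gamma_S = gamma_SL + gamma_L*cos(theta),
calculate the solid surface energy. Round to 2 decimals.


gamma_S = 6.5 + 60.5 * cos(23)
= 62.19 mN/m

62.19


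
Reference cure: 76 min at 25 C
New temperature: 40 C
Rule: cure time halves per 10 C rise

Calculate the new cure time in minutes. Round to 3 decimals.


factor = 2^((40-25)/10) = 2.8284
t_new = 76 / 2.8284 = 26.870 min

26.870


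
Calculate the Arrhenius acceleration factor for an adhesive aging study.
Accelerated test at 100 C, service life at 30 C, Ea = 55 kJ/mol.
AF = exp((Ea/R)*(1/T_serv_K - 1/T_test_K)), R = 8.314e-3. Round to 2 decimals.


T_test = 373.15 K, T_serv = 303.15 K
Ea/R = 55 / 0.008314 = 6615.35
AF = exp(6615.35 * (1/303.15 - 1/373.15))
= 59.96

59.96


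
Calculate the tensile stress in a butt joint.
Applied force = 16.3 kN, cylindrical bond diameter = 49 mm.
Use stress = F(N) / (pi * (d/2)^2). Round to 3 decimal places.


A = pi * 24.5^2 = 1885.7410 mm^2
sigma = 16300.0 / 1885.7410 = 8.644 MPa

8.644


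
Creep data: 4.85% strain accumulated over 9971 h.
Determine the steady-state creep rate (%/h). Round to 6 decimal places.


Rate = 4.85 / 9971 = 0.000486 %/h

0.000486


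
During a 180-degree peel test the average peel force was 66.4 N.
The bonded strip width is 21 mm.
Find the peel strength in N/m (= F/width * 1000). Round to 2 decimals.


Peel strength = F/width * 1000
= 66.4 / 21 * 1000
= 3161.90 N/m

3161.90


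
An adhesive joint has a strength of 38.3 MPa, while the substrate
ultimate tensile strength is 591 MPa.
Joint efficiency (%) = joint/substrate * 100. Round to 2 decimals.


Efficiency = 38.3 / 591 * 100
= 6.48%

6.48


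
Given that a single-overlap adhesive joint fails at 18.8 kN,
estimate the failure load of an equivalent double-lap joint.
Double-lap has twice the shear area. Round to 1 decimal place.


Double-lap factor = 2
Expected load = 18.8 * 2 = 37.6 kN

37.6


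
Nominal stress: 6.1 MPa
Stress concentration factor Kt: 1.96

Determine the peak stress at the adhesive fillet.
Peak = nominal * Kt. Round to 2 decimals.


Peak stress = 6.1 * 1.96
= 11.96 MPa

11.96


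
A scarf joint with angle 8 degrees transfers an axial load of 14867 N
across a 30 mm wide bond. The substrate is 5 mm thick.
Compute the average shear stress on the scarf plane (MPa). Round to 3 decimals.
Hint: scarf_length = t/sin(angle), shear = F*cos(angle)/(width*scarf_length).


scarf_length = 5 / sin(8 deg) = 35.9265 mm
cos(8 deg) = 0.990268
shear stress = 14867 * 0.990268 / (30 * 35.9265)
= 13.660 MPa

13.660


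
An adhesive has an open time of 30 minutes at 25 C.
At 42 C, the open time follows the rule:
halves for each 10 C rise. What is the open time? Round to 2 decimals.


Factor = 2^((42-25)/10) = 3.2490
Open time = 30 / 3.2490 = 9.23 min

9.23


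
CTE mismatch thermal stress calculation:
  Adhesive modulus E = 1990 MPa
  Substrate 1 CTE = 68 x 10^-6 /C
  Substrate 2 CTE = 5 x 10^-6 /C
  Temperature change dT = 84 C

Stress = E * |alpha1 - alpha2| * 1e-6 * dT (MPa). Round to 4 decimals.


delta_alpha = |68 - 5| = 63 x 10^-6/C
Stress = 1990 * 63e-6 * 84
= 10.5311 MPa

10.5311


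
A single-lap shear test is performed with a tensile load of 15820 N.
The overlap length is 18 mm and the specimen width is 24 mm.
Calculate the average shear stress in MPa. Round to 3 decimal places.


Shear stress = F / (overlap * width)
= 15820 / (18 * 24)
= 15820 / 432
= 36.620 MPa

36.620


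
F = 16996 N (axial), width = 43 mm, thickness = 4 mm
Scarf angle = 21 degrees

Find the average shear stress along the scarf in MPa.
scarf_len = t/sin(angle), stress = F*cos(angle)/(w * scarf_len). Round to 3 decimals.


scarf_len = 4/sin(21 deg) = 11.1617
cos(21 deg) = 0.933580
stress = 16996*0.933580/(43*11.1617) = 33.060 MPa

33.060


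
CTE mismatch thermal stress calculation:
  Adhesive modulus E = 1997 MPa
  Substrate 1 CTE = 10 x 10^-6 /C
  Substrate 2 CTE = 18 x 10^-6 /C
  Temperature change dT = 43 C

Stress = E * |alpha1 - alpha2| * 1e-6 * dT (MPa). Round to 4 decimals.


delta_alpha = |10 - 18| = 8 x 10^-6/C
Stress = 1997 * 8e-6 * 43
= 0.6870 MPa

0.6870


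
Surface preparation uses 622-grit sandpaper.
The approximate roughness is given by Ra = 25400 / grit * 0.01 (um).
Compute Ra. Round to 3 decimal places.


Ra = 25400 / 622 * 0.01
= 254 / 622
= 0.408 um

0.408


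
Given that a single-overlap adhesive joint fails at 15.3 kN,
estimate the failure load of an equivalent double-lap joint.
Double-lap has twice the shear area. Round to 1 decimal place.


Double-lap factor = 2
Expected load = 15.3 * 2 = 30.6 kN

30.6


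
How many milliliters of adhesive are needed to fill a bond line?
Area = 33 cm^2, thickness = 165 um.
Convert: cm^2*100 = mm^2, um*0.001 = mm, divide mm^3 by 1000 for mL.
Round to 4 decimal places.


= (33 * 100) * (165 * 0.001) / 1000
= 0.5445 mL

0.5445


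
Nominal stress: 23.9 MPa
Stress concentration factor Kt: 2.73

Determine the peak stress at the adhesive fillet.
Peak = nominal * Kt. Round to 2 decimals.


Peak stress = 23.9 * 2.73
= 65.25 MPa

65.25


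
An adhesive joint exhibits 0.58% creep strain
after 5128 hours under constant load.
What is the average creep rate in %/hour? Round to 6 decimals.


Creep rate = strain / time
= 0.58 / 5128
= 0.000113 %/h

0.000113


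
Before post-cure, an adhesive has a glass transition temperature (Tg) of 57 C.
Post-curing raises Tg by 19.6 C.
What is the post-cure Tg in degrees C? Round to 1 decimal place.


Tg_post = Tg_base + delta_Tg
= 57 + 19.6
= 76.6 C

76.6


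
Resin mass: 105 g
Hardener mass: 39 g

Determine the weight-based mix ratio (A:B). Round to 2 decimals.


Ratio = 105 / 39 = 2.69

2.69


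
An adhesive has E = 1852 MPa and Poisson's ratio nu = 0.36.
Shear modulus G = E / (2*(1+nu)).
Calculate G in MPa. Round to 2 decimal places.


G = 1852 / (2*(1+0.36))
= 1852 / 2.72
= 680.88 MPa

680.88


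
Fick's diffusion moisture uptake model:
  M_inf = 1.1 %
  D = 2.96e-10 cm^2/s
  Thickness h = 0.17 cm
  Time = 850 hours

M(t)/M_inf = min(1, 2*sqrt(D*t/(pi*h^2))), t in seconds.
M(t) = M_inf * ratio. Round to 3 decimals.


t_sec = 850 * 3600 = 3060000
ratio = 2*sqrt(2.96e-10*3060000/(pi*0.17^2))
= min(1, 0.199762)
= 0.199762
M(t) = 1.1 * 0.199762 = 0.220 %

0.220


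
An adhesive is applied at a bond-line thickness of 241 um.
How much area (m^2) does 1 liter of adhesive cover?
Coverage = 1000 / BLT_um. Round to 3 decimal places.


Coverage = 1000 / 241 = 4.149 m^2

4.149


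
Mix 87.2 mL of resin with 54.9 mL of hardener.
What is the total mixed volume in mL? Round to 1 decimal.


Total = 87.2 + 54.9 = 142.1 mL

142.1


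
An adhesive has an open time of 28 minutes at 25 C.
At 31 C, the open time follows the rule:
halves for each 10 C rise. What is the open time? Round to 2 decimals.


Factor = 2^((31-25)/10) = 1.5157
Open time = 28 / 1.5157 = 18.47 min

18.47


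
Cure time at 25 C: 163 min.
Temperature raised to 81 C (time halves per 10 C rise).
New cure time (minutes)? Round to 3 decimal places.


Acceleration factor = 2^(56/10) = 48.5029
New time = 163 / 48.5029 = 3.361 min

3.361


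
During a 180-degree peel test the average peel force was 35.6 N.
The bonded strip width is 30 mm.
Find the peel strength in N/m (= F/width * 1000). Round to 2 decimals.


Peel strength = F/width * 1000
= 35.6 / 30 * 1000
= 1186.67 N/m

1186.67


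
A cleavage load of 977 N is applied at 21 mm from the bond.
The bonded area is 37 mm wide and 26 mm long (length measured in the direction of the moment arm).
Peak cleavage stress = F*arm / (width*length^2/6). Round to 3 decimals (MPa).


Moment = 977 * 21 = 20517 N*mm
Section modulus = 37 * 676 / 6 = 25012 / 6 mm^3
Stress = 20517 / (25012 / 6) = 123102 / 25012
= 4.922 MPa

4.922


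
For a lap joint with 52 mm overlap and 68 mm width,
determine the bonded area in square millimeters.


Area = 52 * 68 = 3536 mm^2

3536


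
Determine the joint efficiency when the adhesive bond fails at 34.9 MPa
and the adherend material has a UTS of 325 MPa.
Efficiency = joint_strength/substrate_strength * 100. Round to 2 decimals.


Joint efficiency = 34.9 / 325 * 100
= 10.74%

10.74


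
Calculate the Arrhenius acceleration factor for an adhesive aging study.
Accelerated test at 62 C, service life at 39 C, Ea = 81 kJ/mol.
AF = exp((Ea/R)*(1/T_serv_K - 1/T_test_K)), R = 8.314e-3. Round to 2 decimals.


T_test = 335.15 K, T_serv = 312.15 K
Ea/R = 81 / 0.008314 = 9742.60
AF = exp(9742.60 * (1/312.15 - 1/335.15))
= 8.52

8.52


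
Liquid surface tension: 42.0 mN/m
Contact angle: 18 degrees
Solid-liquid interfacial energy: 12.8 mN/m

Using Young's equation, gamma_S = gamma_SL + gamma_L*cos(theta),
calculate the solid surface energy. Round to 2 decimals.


gamma_S = 12.8 + 42.0 * cos(18)
= 52.74 mN/m

52.74


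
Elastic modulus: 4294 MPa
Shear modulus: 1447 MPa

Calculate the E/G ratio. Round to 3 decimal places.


E / G = 4294 / 1447 = 2.968

2.968


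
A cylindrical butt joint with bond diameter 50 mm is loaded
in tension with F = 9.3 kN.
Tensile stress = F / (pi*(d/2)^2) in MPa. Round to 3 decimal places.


Area = pi * (50/2)^2 = 1963.4954 mm^2
Stress = 9.3*1000 / 1963.4954
= 4.736 MPa

4.736


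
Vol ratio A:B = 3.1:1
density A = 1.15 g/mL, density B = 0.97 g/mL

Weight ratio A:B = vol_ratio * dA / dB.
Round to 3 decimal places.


Weight ratio = 3.1 * 1.15 / 0.97
= 3.675

3.675


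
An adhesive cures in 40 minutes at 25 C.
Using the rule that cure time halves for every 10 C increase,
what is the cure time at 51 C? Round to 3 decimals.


Factor = 2^((51 - 25) / 10) = 6.0629
Cure time = 40 / 6.0629
= 6.598 minutes

6.598


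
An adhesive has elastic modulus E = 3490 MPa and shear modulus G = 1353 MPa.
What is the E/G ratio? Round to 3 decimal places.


E/G = 3490 / 1353 = 2.579

2.579


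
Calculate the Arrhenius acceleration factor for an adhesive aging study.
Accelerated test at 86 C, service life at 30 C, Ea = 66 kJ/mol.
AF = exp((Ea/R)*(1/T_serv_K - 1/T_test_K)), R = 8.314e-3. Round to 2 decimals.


T_test = 359.15 K, T_serv = 303.15 K
Ea/R = 66 / 0.008314 = 7938.42
AF = exp(7938.42 * (1/303.15 - 1/359.15))
= 59.33

59.33


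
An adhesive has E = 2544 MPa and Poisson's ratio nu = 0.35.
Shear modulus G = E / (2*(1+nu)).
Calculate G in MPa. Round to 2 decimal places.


G = 2544 / (2*(1+0.35))
= 2544 / 2.70
= 942.22 MPa

942.22


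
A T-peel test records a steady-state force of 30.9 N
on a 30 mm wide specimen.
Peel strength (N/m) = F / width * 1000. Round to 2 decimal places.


Peel strength = 30.9 / 30 * 1000
= 1030.00 N/m

1030.00


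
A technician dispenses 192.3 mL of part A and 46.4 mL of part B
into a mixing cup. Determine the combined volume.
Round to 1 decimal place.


Combined volume = 192.3 + 46.4
= 238.7 mL

238.7


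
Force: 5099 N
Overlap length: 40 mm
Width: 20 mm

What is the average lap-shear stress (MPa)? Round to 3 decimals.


Average shear stress = F / (overlap * width)
= 5099 / (40 * 20)
= 6.374 MPa

6.374


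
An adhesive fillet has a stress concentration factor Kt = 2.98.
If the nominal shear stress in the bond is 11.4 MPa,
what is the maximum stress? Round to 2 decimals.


Max stress = 11.4 * 2.98 = 33.97 MPa

33.97


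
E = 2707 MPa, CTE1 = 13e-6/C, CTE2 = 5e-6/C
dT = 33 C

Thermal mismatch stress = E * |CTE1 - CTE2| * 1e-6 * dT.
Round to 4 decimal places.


= 2707 * 8e-6 * 33
= 0.7146 MPa

0.7146


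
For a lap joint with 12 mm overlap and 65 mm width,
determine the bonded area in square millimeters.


Area = 12 * 65 = 780 mm^2

780


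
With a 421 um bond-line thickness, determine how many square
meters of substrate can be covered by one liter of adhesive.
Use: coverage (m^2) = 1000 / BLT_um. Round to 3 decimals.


Coverage = 1000 / 421 = 2.375 m^2

2.375


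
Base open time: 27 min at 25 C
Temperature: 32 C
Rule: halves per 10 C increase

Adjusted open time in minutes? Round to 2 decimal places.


Acceleration = 2^((32-25)/10) = 1.6245
Open time = 27 / 1.6245 = 16.62 min

16.62


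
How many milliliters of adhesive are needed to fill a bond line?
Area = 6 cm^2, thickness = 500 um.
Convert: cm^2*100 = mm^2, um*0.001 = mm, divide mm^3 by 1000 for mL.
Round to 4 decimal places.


= (6 * 100) * (500 * 0.001) / 1000
= 0.3000 mL

0.3000


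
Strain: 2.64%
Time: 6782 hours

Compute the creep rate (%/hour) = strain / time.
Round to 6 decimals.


Creep rate = 2.64 / 6782
= 0.000389 %/h

0.000389


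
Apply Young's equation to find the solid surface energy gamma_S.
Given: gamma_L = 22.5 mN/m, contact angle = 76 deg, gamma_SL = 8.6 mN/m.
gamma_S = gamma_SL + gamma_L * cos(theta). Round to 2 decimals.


theta_rad = 76 * pi/180 = 1.326450
gamma_S = 8.6 + 22.5 * cos(1.326450)
= 14.04 mN/m

14.04


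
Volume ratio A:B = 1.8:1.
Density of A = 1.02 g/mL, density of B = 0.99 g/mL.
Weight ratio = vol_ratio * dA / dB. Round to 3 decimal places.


Wt ratio = 1.8 * 1.02 / 0.99
= 1.855

1.855


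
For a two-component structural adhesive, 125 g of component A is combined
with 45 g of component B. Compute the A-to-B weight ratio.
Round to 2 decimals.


Weight ratio A:B = 125 / 45
= 2.78

2.78


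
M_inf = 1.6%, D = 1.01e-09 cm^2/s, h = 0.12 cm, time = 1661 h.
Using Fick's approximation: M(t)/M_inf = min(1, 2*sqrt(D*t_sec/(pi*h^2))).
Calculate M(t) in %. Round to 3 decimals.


t = 5979600 s
ratio = min(1, 2*sqrt(1.01e-09*5979600/(pi*0.0144)))
= 0.730753
M(t) = 1.6 * 0.730753 = 1.169%

1.169


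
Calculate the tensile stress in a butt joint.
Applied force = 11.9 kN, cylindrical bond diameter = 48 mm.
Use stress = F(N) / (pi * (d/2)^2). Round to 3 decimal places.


A = pi * 24.0^2 = 1809.5574 mm^2
sigma = 11900.0 / 1809.5574 = 6.576 MPa

6.576


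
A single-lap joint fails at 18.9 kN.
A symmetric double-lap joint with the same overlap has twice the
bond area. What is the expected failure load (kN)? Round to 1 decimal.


Double-lap load = 2 * 18.9 = 37.8 kN

37.8


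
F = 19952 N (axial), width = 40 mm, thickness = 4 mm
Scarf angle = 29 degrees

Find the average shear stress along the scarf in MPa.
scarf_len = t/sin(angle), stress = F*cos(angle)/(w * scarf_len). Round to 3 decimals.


scarf_len = 4/sin(29 deg) = 8.2507
cos(29 deg) = 0.874620
stress = 19952*0.874620/(40*8.2507) = 52.876 MPa

52.876


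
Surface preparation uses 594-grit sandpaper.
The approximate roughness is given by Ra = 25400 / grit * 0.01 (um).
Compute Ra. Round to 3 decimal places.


Ra = 25400 / 594 * 0.01
= 254 / 594
= 0.428 um

0.428


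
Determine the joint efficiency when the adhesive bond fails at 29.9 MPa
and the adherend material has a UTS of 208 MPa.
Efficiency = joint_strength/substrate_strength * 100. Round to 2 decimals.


Joint efficiency = 29.9 / 208 * 100
= 14.38%

14.38


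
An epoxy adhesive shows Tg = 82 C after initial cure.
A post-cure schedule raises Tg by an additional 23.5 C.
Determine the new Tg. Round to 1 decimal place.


New Tg = 82 + 23.5
= 105.5 C

105.5


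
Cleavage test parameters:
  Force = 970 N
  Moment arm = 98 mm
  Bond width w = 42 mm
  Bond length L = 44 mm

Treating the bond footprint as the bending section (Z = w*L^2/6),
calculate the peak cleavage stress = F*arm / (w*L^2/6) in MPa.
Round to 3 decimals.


M = 970 * 98 = 95060 N*mm
Z = 42 * 44^2 / 6 = 81312 / 6 mm^3
sigma = M / Z = 6 * 95060 / 81312 = 570360 / 81312
= 7.014 MPa

7.014


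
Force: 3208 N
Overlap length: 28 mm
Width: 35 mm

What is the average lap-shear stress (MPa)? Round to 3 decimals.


Average shear stress = F / (overlap * width)
= 3208 / (28 * 35)
= 3.273 MPa

3.273


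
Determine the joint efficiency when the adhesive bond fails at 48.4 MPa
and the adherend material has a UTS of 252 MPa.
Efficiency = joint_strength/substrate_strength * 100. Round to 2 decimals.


Joint efficiency = 48.4 / 252 * 100
= 19.21%

19.21


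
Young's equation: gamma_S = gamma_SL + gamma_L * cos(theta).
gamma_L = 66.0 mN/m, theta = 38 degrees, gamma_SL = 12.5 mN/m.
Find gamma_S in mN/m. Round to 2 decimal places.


cos(38 deg) = 0.788011
gamma_S = 12.5 + 66.0 * 0.788011
= 64.51 mN/m

64.51


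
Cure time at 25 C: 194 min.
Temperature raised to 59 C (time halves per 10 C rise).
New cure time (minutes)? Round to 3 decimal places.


Acceleration factor = 2^(34/10) = 10.5561
New time = 194 / 10.5561 = 18.378 min

18.378


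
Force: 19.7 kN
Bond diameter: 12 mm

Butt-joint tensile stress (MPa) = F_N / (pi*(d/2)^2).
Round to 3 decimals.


F_N = 19.7 * 1000 = 19700.0 N
A = pi*(6.0)^2 = 113.0973 mm^2
stress = 19700.0 / 113.0973 = 174.186 MPa

174.186


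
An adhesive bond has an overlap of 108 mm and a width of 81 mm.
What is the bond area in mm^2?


Bond area = overlap * width
= 108 * 81
= 8748 mm^2

8748


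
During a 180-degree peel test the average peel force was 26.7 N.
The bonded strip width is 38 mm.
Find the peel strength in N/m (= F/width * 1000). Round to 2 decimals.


Peel strength = F/width * 1000
= 26.7 / 38 * 1000
= 702.63 N/m

702.63


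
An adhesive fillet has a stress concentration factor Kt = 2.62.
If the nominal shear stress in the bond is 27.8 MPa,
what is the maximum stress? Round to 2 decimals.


Max stress = 27.8 * 2.62 = 72.84 MPa

72.84


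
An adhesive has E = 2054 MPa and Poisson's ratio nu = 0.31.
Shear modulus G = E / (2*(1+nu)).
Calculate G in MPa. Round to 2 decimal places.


G = 2054 / (2*(1+0.31))
= 2054 / 2.62
= 783.97 MPa

783.97


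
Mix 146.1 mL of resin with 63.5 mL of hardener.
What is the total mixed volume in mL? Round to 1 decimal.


Total = 146.1 + 63.5 = 209.6 mL

209.6


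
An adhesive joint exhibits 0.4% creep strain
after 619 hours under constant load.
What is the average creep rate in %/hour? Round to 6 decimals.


Creep rate = strain / time
= 0.4 / 619
= 0.000646 %/h

0.000646


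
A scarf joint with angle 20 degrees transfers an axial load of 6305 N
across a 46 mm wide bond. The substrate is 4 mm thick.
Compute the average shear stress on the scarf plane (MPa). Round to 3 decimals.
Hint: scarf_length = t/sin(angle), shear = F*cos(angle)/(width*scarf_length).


scarf_length = 4 / sin(20 deg) = 11.6952 mm
cos(20 deg) = 0.939693
shear stress = 6305 * 0.939693 / (46 * 11.6952)
= 11.013 MPa

11.013


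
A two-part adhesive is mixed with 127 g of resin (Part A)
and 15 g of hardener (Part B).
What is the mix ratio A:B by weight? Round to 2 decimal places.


Mix ratio = mass_A / mass_B
= 127 / 15
= 8.47

8.47


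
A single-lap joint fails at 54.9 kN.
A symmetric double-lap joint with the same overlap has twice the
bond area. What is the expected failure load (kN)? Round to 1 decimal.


Double-lap load = 2 * 54.9 = 109.8 kN

109.8


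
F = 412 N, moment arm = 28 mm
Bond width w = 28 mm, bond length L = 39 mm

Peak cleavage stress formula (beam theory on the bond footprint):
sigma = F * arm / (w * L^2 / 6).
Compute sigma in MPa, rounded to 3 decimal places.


sigma = (412 * 28) / (28 * 1521 / 6)
= 11536 * 6 / 42588
= 69216 / 42588
= 1.625 MPa

1.625


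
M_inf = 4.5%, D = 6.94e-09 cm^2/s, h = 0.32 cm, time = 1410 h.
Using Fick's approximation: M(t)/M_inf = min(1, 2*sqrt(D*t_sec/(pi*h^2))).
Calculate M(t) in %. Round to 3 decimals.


t = 5076000 s
ratio = min(1, 2*sqrt(6.94e-09*5076000/(pi*0.1024)))
= 0.661829
M(t) = 4.5 * 0.661829 = 2.978%

2.978


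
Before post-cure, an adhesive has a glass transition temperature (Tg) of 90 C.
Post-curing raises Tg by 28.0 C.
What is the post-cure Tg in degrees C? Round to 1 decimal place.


Tg_post = Tg_base + delta_Tg
= 90 + 28.0
= 118.0 C

118.0


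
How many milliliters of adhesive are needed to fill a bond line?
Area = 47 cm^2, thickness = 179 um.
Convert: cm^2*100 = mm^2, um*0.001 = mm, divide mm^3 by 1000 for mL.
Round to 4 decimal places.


= (47 * 100) * (179 * 0.001) / 1000
= 0.8413 mL

0.8413


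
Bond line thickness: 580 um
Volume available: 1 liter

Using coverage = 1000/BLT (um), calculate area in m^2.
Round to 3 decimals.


1 L = 1e6 mm^3, thickness = 580 um = 0.58 mm
Area = 1e6 / 0.58 mm^2 = (1e6 / 0.58) / 1e6 m^2 = 1000 / 580 m^2
= 1.724 m^2

1.724


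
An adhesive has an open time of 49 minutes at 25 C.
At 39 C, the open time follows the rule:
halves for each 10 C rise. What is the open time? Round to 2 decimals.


Factor = 2^((39-25)/10) = 2.6390
Open time = 49 / 2.6390 = 18.57 min

18.57


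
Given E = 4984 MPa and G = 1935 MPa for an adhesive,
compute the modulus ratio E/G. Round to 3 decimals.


E/G ratio = 4984 / 1935 = 2.576

2.576


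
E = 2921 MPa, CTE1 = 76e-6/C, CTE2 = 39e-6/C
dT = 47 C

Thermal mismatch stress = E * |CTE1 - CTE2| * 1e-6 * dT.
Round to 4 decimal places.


= 2921 * 37e-6 * 47
= 5.0796 MPa

5.0796


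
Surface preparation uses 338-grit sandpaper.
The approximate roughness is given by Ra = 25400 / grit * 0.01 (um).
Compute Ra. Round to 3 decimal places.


Ra = 25400 / 338 * 0.01
= 254 / 338
= 0.751 um

0.751


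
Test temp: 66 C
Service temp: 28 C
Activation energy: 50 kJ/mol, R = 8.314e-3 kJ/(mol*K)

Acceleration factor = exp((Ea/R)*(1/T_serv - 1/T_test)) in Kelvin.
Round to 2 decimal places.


AF = exp((50/0.008314)*(1/301.15 - 1/339.15))
= 9.37

9.37


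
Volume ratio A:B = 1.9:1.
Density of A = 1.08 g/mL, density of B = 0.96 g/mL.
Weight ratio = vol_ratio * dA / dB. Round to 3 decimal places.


Wt ratio = 1.9 * 1.08 / 0.96
= 2.138

2.138


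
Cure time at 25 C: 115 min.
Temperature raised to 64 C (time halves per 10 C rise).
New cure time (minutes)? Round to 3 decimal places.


Acceleration factor = 2^(39/10) = 14.9285
New time = 115 / 14.9285 = 7.703 min

7.703


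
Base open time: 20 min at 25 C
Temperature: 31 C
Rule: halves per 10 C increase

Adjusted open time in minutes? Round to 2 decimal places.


Acceleration = 2^((31-25)/10) = 1.5157
Open time = 20 / 1.5157 = 13.20 min

13.20


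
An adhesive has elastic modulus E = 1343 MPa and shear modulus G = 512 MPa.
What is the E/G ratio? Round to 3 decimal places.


E/G = 1343 / 512 = 2.623

2.623


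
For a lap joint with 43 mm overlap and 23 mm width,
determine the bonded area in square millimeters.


Area = 43 * 23 = 989 mm^2

989


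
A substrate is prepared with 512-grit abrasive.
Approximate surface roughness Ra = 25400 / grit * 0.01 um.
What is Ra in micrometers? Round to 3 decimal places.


Ra = 25400 / 512 * 0.01 = 0.496 um

0.496


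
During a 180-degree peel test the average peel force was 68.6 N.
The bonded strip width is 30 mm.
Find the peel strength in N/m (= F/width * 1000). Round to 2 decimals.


Peel strength = F/width * 1000
= 68.6 / 30 * 1000
= 2286.67 N/m

2286.67


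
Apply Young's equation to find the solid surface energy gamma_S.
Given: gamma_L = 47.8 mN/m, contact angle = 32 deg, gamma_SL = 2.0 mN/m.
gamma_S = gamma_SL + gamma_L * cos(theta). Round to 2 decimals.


theta_rad = 32 * pi/180 = 0.558505
gamma_S = 2.0 + 47.8 * cos(0.558505)
= 42.54 mN/m

42.54


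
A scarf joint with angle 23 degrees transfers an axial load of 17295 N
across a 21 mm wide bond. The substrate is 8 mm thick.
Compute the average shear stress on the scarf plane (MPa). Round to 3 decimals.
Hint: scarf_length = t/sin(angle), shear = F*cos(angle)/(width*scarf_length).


scarf_length = 8 / sin(23 deg) = 20.4744 mm
cos(23 deg) = 0.920505
shear stress = 17295 * 0.920505 / (21 * 20.4744)
= 37.027 MPa

37.027


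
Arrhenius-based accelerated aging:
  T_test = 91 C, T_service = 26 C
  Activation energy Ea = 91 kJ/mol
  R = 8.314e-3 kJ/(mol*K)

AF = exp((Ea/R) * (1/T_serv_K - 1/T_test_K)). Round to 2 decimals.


T_test_K = 364.15, T_serv_K = 299.15
AF = exp((91/8.314e-3) * (1/299.15 - 1/364.15))
= 686.04

686.04


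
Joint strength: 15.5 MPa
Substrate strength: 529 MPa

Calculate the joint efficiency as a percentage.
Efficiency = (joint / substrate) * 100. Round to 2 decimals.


Efficiency = (15.5 / 529) * 100 = 2.93%

2.93


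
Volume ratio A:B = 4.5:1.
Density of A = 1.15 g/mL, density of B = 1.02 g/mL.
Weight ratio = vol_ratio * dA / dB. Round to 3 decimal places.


Wt ratio = 4.5 * 1.15 / 1.02
= 5.074

5.074


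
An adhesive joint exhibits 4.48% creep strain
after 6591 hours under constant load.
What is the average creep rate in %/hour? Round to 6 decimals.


Creep rate = strain / time
= 4.48 / 6591
= 0.000680 %/h

0.000680


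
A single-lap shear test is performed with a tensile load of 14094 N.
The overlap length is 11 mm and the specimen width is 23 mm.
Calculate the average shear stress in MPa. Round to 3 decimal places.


Shear stress = F / (overlap * width)
= 14094 / (11 * 23)
= 14094 / 253
= 55.708 MPa

55.708


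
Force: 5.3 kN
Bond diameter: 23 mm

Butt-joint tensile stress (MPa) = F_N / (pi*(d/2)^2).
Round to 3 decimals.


F_N = 5.3 * 1000 = 5300.0 N
A = pi*(11.5)^2 = 415.4756 mm^2
stress = 5300.0 / 415.4756 = 12.756 MPa

12.756


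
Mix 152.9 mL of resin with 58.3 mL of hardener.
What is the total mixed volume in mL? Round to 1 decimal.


Total = 152.9 + 58.3 = 211.2 mL

211.2


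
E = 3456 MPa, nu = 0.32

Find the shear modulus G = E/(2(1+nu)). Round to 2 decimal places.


G = 3456 / (2 * 1.32)
= 1309.09 MPa

1309.09


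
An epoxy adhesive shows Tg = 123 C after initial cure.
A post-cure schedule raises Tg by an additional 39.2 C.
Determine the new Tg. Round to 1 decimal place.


New Tg = 123 + 39.2
= 162.2 C

162.2


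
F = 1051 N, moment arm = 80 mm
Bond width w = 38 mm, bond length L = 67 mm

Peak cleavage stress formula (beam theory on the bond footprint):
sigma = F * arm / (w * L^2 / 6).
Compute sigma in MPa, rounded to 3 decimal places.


sigma = (1051 * 80) / (38 * 4489 / 6)
= 84080 * 6 / 170582
= 504480 / 170582
= 2.957 MPa

2.957


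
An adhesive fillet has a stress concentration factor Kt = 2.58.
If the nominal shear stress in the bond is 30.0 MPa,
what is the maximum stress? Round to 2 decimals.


Max stress = 30.0 * 2.58 = 77.40 MPa

77.40


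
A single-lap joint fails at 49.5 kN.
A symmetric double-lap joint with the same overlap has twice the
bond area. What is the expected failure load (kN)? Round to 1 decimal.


Double-lap load = 2 * 49.5 = 99.0 kN

99.0


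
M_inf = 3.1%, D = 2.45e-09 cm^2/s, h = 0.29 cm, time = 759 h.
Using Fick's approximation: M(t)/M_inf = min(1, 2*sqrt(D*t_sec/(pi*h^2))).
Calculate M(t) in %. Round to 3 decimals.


t = 2732400 s
ratio = min(1, 2*sqrt(2.45e-09*2732400/(pi*0.0841)))
= 0.318355
M(t) = 3.1 * 0.318355 = 0.987%

0.987


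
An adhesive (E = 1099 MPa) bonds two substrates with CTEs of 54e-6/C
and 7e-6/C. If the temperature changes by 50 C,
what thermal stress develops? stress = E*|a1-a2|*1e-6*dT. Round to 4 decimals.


Stress = 1099 * |54 - 7| * 1e-6 * 50
= 2.5827 MPa

2.5827


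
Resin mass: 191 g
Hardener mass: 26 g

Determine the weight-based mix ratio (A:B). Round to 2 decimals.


Ratio = 191 / 26 = 7.35

7.35


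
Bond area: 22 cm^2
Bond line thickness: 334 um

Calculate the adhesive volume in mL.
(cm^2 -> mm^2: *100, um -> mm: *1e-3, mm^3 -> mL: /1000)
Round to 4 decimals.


V = 22*100 * 334*1e-3 / 1000
= 0.7348 mL

0.7348


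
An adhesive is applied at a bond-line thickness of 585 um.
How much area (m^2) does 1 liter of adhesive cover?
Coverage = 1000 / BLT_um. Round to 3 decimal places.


Coverage = 1000 / 585 = 1.709 m^2

1.709


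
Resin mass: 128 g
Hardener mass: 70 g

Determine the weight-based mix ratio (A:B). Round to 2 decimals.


Ratio = 128 / 70 = 1.83

1.83


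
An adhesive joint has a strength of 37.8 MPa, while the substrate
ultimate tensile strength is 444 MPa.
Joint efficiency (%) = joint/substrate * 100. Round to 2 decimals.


Efficiency = 37.8 / 444 * 100
= 8.51%

8.51


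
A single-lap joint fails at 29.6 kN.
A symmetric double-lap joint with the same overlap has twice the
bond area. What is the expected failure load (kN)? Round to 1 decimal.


Double-lap load = 2 * 29.6 = 59.2 kN

59.2


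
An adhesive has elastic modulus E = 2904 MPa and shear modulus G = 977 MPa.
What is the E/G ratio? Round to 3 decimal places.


E/G = 2904 / 977 = 2.972

2.972


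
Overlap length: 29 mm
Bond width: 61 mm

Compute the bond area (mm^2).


Bond area = 29 * 61 = 1769 mm^2

1769


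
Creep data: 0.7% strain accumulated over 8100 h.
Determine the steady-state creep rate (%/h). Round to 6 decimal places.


Rate = 0.7 / 8100 = 0.000086 %/h

0.000086


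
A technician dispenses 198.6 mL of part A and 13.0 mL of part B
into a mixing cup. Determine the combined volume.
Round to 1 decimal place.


Combined volume = 198.6 + 13.0
= 211.6 mL

211.6


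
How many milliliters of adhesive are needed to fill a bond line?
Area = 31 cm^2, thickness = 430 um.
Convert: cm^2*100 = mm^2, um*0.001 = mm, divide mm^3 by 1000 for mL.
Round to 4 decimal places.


= (31 * 100) * (430 * 0.001) / 1000
= 1.3330 mL

1.3330


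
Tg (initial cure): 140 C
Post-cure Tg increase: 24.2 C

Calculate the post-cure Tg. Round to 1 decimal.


Post-cure Tg = 140 + 24.2 = 164.2 C

164.2


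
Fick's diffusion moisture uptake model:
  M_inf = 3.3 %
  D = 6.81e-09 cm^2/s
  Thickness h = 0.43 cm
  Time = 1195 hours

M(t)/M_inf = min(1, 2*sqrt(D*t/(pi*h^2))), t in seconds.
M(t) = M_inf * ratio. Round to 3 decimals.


t_sec = 1195 * 3600 = 4302000
ratio = 2*sqrt(6.81e-09*4302000/(pi*0.43^2))
= min(1, 0.449154)
= 0.449154
M(t) = 3.3 * 0.449154 = 1.482 %

1.482


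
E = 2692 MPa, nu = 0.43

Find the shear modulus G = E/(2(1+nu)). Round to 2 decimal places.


G = 2692 / (2 * 1.43)
= 941.26 MPa

941.26


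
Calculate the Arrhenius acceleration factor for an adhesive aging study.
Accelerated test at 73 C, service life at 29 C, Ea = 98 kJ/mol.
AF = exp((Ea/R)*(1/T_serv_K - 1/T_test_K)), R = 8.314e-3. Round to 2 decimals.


T_test = 346.15 K, T_serv = 302.15 K
Ea/R = 98 / 0.008314 = 11787.35
AF = exp(11787.35 * (1/302.15 - 1/346.15))
= 142.43

142.43


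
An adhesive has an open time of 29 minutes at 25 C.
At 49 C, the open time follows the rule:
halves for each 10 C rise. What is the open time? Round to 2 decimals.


Factor = 2^((49-25)/10) = 5.2780
Open time = 29 / 5.2780 = 5.49 min

5.49


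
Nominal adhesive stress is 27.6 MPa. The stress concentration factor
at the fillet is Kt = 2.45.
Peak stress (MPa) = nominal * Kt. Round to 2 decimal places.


Peak = 27.6 * 2.45 = 67.62 MPa

67.62


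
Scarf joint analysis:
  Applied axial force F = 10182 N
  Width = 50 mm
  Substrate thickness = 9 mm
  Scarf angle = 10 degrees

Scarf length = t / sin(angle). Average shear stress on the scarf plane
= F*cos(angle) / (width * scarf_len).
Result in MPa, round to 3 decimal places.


Scarf length = 9 / sin(10 deg) = 51.8289 mm
cos(10 deg) = 0.984808
Shear = 10182 * 0.984808 / (50 * 51.8289)
= 3.869 MPa

3.869


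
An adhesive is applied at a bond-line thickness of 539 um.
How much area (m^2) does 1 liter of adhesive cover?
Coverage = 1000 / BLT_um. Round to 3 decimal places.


Coverage = 1000 / 539 = 1.855 m^2

1.855


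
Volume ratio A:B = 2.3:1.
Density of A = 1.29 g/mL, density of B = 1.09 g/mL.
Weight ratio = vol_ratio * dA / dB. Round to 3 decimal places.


Wt ratio = 2.3 * 1.29 / 1.09
= 2.722

2.722


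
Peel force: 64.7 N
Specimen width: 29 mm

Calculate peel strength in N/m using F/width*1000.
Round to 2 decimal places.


Peel strength = 64.7 / 29 * 1000 = 2231.03 N/m

2231.03


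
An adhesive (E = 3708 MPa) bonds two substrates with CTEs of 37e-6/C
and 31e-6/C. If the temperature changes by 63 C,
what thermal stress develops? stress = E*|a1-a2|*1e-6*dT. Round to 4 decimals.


Stress = 3708 * |37 - 31| * 1e-6 * 63
= 1.4016 MPa

1.4016


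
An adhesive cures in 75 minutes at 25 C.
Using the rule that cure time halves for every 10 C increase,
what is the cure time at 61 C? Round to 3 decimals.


Factor = 2^((61 - 25) / 10) = 12.1257
Cure time = 75 / 12.1257
= 6.185 minutes

6.185


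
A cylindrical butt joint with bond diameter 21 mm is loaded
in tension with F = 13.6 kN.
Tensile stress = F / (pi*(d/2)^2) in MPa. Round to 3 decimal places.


Area = pi * (21/2)^2 = 346.3606 mm^2
Stress = 13.6*1000 / 346.3606
= 39.265 MPa

39.265


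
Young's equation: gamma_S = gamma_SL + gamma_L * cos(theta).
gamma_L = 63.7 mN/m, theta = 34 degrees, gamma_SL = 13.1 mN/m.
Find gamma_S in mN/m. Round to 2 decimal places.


cos(34 deg) = 0.829038
gamma_S = 13.1 + 63.7 * 0.829038
= 65.91 mN/m

65.91


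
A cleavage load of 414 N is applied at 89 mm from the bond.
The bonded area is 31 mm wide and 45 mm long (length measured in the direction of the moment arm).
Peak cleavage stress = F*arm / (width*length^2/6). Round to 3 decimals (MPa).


Moment = 414 * 89 = 36846 N*mm
Section modulus = 31 * 2025 / 6 = 62775 / 6 mm^3
Stress = 36846 / (62775 / 6) = 221076 / 62775
= 3.522 MPa

3.522


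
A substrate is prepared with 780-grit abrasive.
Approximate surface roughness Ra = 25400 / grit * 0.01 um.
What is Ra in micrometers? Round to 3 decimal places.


Ra = 25400 / 780 * 0.01 = 0.326 um

0.326


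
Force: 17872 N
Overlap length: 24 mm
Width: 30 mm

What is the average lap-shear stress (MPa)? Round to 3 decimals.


Average shear stress = F / (overlap * width)
= 17872 / (24 * 30)
= 24.822 MPa

24.822


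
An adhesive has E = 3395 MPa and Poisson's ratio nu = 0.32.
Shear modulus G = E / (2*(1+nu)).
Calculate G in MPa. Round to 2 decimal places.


G = 3395 / (2*(1+0.32))
= 3395 / 2.64
= 1285.98 MPa

1285.98


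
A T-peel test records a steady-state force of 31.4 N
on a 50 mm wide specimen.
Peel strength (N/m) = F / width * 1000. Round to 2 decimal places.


Peel strength = 31.4 / 50 * 1000
= 628.00 N/m

628.00


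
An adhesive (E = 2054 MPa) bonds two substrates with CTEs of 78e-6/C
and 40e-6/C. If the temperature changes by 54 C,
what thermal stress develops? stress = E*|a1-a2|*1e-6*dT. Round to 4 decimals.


Stress = 2054 * |78 - 40| * 1e-6 * 54
= 4.2148 MPa

4.2148


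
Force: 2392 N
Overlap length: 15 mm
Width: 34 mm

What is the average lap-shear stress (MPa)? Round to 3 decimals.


Average shear stress = F / (overlap * width)
= 2392 / (15 * 34)
= 4.690 MPa

4.690


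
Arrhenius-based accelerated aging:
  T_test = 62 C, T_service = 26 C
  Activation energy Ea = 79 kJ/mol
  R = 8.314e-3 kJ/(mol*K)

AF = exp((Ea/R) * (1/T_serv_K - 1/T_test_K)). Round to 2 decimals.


T_test_K = 335.15, T_serv_K = 299.15
AF = exp((79/8.314e-3) * (1/299.15 - 1/335.15))
= 30.32

30.32


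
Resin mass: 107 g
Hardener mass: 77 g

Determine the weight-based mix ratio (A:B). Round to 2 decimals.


Ratio = 107 / 77 = 1.39

1.39


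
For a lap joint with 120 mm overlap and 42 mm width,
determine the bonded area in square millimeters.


Area = 120 * 42 = 5040 mm^2

5040


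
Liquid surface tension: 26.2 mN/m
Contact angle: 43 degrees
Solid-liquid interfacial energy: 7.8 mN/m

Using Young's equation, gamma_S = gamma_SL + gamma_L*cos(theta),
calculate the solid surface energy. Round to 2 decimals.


gamma_S = 7.8 + 26.2 * cos(43)
= 26.96 mN/m

26.96


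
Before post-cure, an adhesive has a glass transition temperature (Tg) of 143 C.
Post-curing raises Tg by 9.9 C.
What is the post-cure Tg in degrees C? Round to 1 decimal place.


Tg_post = Tg_base + delta_Tg
= 143 + 9.9
= 152.9 C

152.9


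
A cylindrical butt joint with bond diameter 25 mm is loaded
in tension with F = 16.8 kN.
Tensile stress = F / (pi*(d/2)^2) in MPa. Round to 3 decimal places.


Area = pi * (25/2)^2 = 490.8739 mm^2
Stress = 16.8*1000 / 490.8739
= 34.225 MPa

34.225


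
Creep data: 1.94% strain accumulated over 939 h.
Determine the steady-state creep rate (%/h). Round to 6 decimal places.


Rate = 1.94 / 939 = 0.002066 %/h

0.002066


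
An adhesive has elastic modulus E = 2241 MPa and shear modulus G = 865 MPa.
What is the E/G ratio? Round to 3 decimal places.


E/G = 2241 / 865 = 2.591

2.591


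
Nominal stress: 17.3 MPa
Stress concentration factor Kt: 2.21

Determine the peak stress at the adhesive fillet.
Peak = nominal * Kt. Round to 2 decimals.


Peak stress = 17.3 * 2.21
= 38.23 MPa

38.23


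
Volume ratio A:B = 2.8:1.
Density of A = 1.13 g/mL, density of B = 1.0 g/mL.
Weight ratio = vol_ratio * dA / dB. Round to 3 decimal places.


Wt ratio = 2.8 * 1.13 / 1.0
= 3.164

3.164


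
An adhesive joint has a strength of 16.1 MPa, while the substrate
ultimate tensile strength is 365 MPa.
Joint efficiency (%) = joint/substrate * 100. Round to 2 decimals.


Efficiency = 16.1 / 365 * 100
= 4.41%

4.41


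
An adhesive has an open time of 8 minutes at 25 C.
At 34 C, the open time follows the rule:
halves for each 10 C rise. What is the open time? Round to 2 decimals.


Factor = 2^((34-25)/10) = 1.8661
Open time = 8 / 1.8661 = 4.29 min

4.29


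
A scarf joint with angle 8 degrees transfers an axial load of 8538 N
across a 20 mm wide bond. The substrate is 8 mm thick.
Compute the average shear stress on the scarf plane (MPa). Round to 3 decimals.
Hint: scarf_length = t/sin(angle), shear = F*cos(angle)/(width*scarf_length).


scarf_length = 8 / sin(8 deg) = 57.4824 mm
cos(8 deg) = 0.990268
shear stress = 8538 * 0.990268 / (20 * 57.4824)
= 7.354 MPa

7.354


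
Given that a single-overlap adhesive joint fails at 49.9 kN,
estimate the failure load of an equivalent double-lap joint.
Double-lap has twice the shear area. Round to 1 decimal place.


Double-lap factor = 2
Expected load = 49.9 * 2 = 99.8 kN

99.8


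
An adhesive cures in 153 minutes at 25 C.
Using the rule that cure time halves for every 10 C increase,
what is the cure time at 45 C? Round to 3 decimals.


Factor = 2^((45 - 25) / 10) = 4.0000
Cure time = 153 / 4.0000
= 38.250 minutes

38.250
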